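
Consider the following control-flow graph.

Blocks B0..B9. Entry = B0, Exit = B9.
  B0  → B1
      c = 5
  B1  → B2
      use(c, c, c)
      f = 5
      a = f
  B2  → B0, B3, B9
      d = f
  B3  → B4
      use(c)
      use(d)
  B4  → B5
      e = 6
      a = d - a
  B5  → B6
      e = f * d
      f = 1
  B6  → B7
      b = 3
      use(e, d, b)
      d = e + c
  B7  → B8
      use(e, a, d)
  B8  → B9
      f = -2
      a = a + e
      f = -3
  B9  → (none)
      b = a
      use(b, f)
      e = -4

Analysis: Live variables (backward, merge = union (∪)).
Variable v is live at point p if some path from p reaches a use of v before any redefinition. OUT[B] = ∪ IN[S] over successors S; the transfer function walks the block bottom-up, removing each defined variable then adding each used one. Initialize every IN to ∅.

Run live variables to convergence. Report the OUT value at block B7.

Answer: {a, e}

Working:
Converged values:
  B0: | IN={} | OUT={c}
  B1: | IN={c} | OUT={a, c, f}
  B2: | IN={a, c, f} | OUT={a, c, d, f}
  B3: | IN={a, c, d, f} | OUT={a, c, d, f}
  B4: | IN={a, c, d, f} | OUT={a, c, d, f}
  B5: | IN={a, c, d, f} | OUT={a, c, d, e}
  B6: | IN={a, c, d, e} | OUT={a, d, e}
  B7: | IN={a, d, e} | OUT={a, e}
  B8: | IN={a, e} | OUT={a, f}
  B9: | IN={a, f} | OUT={}

Merge at B7: OUT[B7] = IN[B8] = {a, e}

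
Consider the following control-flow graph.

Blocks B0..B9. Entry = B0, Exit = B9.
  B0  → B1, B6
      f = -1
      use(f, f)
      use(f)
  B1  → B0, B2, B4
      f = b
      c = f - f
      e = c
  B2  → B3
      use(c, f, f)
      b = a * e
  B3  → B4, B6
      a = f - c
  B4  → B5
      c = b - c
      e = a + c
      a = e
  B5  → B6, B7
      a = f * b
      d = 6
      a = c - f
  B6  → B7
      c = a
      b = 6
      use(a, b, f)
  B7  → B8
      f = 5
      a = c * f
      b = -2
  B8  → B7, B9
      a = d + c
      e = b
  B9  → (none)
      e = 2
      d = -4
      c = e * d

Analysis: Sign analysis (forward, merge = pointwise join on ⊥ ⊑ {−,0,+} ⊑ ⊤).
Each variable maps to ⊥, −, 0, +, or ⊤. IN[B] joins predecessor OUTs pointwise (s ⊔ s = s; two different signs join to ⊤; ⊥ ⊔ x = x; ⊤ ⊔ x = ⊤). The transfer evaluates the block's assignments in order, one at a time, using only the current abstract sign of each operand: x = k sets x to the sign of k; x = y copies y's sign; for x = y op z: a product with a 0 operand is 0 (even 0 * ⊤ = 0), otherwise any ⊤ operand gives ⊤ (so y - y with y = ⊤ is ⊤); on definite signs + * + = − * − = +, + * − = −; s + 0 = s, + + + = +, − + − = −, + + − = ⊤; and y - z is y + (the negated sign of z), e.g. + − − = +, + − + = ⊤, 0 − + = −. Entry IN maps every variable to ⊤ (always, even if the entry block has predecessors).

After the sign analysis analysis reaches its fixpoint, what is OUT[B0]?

Answer: {a: ⊤, b: ⊤, c: ⊤, d: ⊤, e: ⊤, f: -}

Working:
Fixpoint table:
  B0: | IN=(all ⊤) | OUT={f:-; rest ⊤}
  B1: | IN={f:-; rest ⊤} | OUT=(all ⊤)
  B2: | IN=(all ⊤) | OUT=(all ⊤)
  B3: | IN=(all ⊤) | OUT=(all ⊤)
  B4: | IN=(all ⊤) | OUT=(all ⊤)
  B5: | IN=(all ⊤) | OUT={d:+; rest ⊤}
  B6: | IN=(all ⊤) | OUT={b:+; rest ⊤}
  B7: | IN=(all ⊤) | OUT={b:-, f:+; rest ⊤}
  B8: | IN={b:-, f:+; rest ⊤} | OUT={b:-, e:-, f:+; rest ⊤}
  B9: | IN={b:-, e:-, f:+; rest ⊤} | OUT={b:-, c:-, d:-, e:+, f:+; rest ⊤}

Merge at B0 (entry node, so the boundary value (all ⊤) is joined with the incoming edge(s)): IN[B0] = (all ⊤) ⊔ OUT[B1] = {a: ⊤, b: ⊤, c: ⊤, d: ⊤, e: ⊤, f: ⊤}
Applying B0's transfer function to that IN value gives OUT[B0] (row B0 above).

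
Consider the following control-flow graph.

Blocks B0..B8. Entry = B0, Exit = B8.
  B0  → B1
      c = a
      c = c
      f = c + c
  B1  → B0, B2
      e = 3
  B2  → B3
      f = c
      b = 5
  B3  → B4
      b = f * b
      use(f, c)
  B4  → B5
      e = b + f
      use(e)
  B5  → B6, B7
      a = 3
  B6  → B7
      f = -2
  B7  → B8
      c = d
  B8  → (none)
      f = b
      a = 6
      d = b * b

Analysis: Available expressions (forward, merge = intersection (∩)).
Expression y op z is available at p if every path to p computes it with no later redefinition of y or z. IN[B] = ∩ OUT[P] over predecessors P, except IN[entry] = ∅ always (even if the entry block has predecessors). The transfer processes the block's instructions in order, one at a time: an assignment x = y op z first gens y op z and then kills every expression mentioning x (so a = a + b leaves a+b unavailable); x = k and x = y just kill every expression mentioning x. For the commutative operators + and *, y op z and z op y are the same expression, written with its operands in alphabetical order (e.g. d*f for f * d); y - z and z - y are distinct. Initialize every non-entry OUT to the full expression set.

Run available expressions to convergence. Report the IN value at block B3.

Converged values:
  B0:  IN={}  OUT={c+c}
  B1:  IN={c+c}  OUT={c+c}
  B2:  IN={c+c}  OUT={c+c}
  B3:  IN={c+c}  OUT={c+c}
  B4:  IN={c+c}  OUT={b+f, c+c}
  B5:  IN={b+f, c+c}  OUT={b+f, c+c}
  B6:  IN={b+f, c+c}  OUT={c+c}
  B7:  IN={c+c}  OUT={}
  B8:  IN={}  OUT={b*b}

Merge at B3: IN[B3] = OUT[B2] = {c+c}

Answer: {c+c}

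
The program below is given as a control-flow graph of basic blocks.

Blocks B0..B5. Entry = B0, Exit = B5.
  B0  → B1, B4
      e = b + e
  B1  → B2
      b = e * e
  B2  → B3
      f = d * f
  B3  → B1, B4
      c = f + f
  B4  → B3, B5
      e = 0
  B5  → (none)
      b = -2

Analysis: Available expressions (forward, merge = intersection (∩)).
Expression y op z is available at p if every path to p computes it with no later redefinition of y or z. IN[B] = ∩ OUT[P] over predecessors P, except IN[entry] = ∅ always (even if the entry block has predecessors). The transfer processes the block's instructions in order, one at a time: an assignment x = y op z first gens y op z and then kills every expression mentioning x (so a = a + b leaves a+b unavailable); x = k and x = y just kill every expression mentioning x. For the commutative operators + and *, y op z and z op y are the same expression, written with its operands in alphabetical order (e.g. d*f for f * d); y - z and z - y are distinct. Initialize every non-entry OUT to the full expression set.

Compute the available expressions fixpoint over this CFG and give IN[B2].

Per-block solution:
  B0:  IN={}  OUT={}
  B1:  IN={}  OUT={e*e}
  B2:  IN={e*e}  OUT={e*e}
  B3:  IN={}  OUT={f+f}
  B4:  IN={}  OUT={}
  B5:  IN={}  OUT={}

Merge at B2: IN[B2] = OUT[B1] = {e*e}

Answer: {e*e}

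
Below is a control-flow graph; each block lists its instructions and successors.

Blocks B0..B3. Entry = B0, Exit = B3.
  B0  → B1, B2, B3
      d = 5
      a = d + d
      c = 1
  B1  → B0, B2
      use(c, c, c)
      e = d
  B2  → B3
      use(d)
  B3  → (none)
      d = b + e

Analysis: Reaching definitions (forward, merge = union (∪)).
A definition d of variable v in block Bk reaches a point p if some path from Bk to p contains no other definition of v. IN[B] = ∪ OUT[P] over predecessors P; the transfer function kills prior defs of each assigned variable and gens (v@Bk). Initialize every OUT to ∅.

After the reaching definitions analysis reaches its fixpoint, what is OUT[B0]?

Answer: {a@B0, c@B0, d@B0, e@B1}

Derivation:
Converged values:
  B0:  IN={a@B0, c@B0, d@B0, e@B1}  OUT={a@B0, c@B0, d@B0, e@B1}
  B1:  IN={a@B0, c@B0, d@B0, e@B1}  OUT={a@B0, c@B0, d@B0, e@B1}
  B2:  IN={a@B0, c@B0, d@B0, e@B1}  OUT={a@B0, c@B0, d@B0, e@B1}
  B3:  IN={a@B0, c@B0, d@B0, e@B1}  OUT={a@B0, c@B0, d@B3, e@B1}

Merge at B0 (entry node, so the boundary value {} is joined with the incoming edge(s)): IN[B0] = {} ⊔ OUT[B1] = {a@B0, c@B0, d@B0, e@B1}
Applying B0's transfer function to that IN value gives OUT[B0] (row B0 above).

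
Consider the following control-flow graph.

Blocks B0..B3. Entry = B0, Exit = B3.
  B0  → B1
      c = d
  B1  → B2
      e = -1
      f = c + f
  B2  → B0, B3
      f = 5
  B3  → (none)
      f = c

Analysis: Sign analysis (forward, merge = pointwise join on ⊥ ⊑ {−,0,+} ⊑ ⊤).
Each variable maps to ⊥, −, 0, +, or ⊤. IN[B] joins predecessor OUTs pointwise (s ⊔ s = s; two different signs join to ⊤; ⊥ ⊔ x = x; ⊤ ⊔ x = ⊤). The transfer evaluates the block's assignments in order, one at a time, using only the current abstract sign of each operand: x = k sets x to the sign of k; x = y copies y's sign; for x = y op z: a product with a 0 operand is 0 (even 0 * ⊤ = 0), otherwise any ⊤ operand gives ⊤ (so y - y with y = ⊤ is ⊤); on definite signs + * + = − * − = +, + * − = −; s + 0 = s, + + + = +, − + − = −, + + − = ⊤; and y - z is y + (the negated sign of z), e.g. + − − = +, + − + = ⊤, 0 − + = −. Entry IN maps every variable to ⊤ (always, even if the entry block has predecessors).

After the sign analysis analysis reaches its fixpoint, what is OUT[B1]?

Fixpoint table:
  B0:  IN=(all ⊤)  OUT=(all ⊤)
  B1:  IN=(all ⊤)  OUT={e:-; rest ⊤}
  B2:  IN={e:-; rest ⊤}  OUT={e:-, f:+; rest ⊤}
  B3:  IN={e:-, f:+; rest ⊤}  OUT={e:-; rest ⊤}

Merge at B1: IN[B1] = OUT[B0] = {a: ⊤, b: ⊤, c: ⊤, d: ⊤, e: ⊤, f: ⊤}
Applying B1's transfer function to that IN value gives OUT[B1] (row B1 above).

Answer: {a: ⊤, b: ⊤, c: ⊤, d: ⊤, e: -, f: ⊤}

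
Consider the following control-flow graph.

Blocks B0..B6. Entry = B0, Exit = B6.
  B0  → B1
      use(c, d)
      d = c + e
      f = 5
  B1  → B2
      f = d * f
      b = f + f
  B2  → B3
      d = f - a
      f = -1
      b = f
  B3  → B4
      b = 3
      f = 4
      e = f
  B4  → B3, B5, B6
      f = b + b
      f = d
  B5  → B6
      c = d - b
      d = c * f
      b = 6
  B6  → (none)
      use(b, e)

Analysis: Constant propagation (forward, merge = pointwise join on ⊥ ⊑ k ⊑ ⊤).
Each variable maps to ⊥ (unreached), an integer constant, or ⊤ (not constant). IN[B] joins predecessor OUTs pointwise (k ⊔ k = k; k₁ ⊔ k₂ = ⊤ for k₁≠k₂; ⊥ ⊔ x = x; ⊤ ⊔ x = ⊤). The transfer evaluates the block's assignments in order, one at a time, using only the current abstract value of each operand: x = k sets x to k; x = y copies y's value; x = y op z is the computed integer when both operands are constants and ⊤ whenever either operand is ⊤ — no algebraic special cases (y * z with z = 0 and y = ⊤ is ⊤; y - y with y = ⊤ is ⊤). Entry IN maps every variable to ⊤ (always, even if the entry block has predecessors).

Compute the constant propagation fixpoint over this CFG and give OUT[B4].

Answer: {a: ⊤, b: 3, c: ⊤, d: ⊤, e: 4, f: ⊤}

Trace:
Fixpoint table:
  B0: | IN=(all ⊤) | OUT={f:5; rest ⊤}
  B1: | IN={f:5; rest ⊤} | OUT=(all ⊤)
  B2: | IN=(all ⊤) | OUT={b:-1, f:-1; rest ⊤}
  B3: | IN=(all ⊤) | OUT={b:3, e:4, f:4; rest ⊤}
  B4: | IN={b:3, e:4, f:4; rest ⊤} | OUT={b:3, e:4; rest ⊤}
  B5: | IN={b:3, e:4; rest ⊤} | OUT={b:6, e:4; rest ⊤}
  B6: | IN={e:4; rest ⊤} | OUT={e:4; rest ⊤}

Merge at B4: IN[B4] = OUT[B3] = {a: ⊤, b: 3, c: ⊤, d: ⊤, e: 4, f: 4}
Applying B4's transfer function to that IN value gives OUT[B4] (row B4 above).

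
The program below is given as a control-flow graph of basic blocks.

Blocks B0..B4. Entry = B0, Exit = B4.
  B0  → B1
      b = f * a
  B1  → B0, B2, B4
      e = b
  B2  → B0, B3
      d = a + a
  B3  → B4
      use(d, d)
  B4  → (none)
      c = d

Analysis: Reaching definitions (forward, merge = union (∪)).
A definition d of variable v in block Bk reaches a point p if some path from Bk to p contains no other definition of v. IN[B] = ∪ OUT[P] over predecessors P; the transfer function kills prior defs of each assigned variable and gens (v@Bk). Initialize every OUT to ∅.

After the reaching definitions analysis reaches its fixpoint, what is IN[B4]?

Fixpoint table:
  B0:   IN={b@B0, d@B2, e@B1}   OUT={b@B0, d@B2, e@B1}
  B1:   IN={b@B0, d@B2, e@B1}   OUT={b@B0, d@B2, e@B1}
  B2:   IN={b@B0, d@B2, e@B1}   OUT={b@B0, d@B2, e@B1}
  B3:   IN={b@B0, d@B2, e@B1}   OUT={b@B0, d@B2, e@B1}
  B4:   IN={b@B0, d@B2, e@B1}   OUT={b@B0, c@B4, d@B2, e@B1}

Merge at B4: IN[B4] = OUT[B1] ⊔ OUT[B3] = {b@B0, d@B2, e@B1}

Answer: {b@B0, d@B2, e@B1}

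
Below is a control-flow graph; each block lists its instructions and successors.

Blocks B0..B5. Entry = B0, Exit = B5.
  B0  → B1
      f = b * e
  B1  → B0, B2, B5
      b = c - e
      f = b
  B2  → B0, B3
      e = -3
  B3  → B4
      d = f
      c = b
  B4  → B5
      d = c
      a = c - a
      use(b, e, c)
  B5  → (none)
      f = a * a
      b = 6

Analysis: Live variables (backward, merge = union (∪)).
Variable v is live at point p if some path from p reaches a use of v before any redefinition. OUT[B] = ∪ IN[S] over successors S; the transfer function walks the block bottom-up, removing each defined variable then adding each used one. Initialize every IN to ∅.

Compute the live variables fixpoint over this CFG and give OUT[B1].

Answer: {a, b, c, e, f}

Trace:
Converged values:
  B0:  IN={a, b, c, e}  OUT={a, c, e}
  B1:  IN={a, c, e}  OUT={a, b, c, e, f}
  B2:  IN={a, b, c, f}  OUT={a, b, c, e, f}
  B3:  IN={a, b, e, f}  OUT={a, b, c, e}
  B4:  IN={a, b, c, e}  OUT={a}
  B5:  IN={a}  OUT={}

Merge at B1: OUT[B1] = IN[B0] ⊔ IN[B2] ⊔ IN[B5] = {a, b, c, e, f}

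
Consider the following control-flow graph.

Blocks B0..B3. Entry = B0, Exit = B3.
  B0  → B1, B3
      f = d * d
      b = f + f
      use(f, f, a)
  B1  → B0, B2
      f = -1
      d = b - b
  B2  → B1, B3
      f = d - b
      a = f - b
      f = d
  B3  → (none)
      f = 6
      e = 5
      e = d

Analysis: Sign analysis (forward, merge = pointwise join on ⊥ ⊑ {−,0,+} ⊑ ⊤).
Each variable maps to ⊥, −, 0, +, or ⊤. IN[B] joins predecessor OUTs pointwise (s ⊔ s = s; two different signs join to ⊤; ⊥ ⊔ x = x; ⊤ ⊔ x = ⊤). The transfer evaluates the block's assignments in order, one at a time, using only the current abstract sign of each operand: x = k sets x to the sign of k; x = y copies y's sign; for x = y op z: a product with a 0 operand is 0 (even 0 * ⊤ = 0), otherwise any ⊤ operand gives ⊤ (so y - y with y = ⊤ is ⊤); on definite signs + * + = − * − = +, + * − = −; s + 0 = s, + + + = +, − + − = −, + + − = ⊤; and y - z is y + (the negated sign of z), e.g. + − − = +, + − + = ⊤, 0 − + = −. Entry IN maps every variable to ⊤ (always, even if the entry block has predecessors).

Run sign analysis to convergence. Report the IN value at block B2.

Per-block solution:
  B0:   IN=(all ⊤)   OUT=(all ⊤)
  B1:   IN=(all ⊤)   OUT={f:-; rest ⊤}
  B2:   IN={f:-; rest ⊤}   OUT=(all ⊤)
  B3:   IN=(all ⊤)   OUT={f:+; rest ⊤}

Merge at B2: IN[B2] = OUT[B1] = {a: ⊤, b: ⊤, c: ⊤, d: ⊤, e: ⊤, f: -}

Answer: {a: ⊤, b: ⊤, c: ⊤, d: ⊤, e: ⊤, f: -}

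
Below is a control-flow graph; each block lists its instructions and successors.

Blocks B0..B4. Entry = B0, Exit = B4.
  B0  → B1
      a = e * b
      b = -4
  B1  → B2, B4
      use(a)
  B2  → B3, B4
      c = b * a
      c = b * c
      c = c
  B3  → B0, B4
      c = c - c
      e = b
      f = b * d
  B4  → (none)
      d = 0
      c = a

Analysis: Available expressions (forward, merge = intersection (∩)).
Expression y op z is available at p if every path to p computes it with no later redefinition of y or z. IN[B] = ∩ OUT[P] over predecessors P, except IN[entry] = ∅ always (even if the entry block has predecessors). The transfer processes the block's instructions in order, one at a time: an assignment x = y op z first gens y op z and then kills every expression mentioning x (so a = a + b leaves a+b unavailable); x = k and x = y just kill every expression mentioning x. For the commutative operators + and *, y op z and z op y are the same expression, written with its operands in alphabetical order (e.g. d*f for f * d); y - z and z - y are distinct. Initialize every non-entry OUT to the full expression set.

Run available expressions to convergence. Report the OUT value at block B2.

Per-block solution:
  B0:  IN={}  OUT={}
  B1:  IN={}  OUT={}
  B2:  IN={}  OUT={a*b}
  B3:  IN={a*b}  OUT={a*b, b*d}
  B4:  IN={}  OUT={}

Merge at B2: IN[B2] = OUT[B1] = {}
Applying B2's transfer function to that IN value gives OUT[B2] (row B2 above).

Answer: {a*b}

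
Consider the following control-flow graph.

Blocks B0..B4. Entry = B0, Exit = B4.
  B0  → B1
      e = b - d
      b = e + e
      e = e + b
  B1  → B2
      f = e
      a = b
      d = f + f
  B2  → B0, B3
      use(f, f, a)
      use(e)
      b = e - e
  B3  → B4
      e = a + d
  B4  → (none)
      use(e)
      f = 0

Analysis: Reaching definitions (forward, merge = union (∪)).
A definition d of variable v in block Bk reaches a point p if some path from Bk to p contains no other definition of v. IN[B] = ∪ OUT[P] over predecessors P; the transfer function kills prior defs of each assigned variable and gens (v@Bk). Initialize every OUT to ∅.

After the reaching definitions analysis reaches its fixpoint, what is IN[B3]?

Fixpoint table:
  B0:   IN={a@B1, b@B2, d@B1, e@B0, f@B1}   OUT={a@B1, b@B0, d@B1, e@B0, f@B1}
  B1:   IN={a@B1, b@B0, d@B1, e@B0, f@B1}   OUT={a@B1, b@B0, d@B1, e@B0, f@B1}
  B2:   IN={a@B1, b@B0, d@B1, e@B0, f@B1}   OUT={a@B1, b@B2, d@B1, e@B0, f@B1}
  B3:   IN={a@B1, b@B2, d@B1, e@B0, f@B1}   OUT={a@B1, b@B2, d@B1, e@B3, f@B1}
  B4:   IN={a@B1, b@B2, d@B1, e@B3, f@B1}   OUT={a@B1, b@B2, d@B1, e@B3, f@B4}

Merge at B3: IN[B3] = OUT[B2] = {a@B1, b@B2, d@B1, e@B0, f@B1}

Answer: {a@B1, b@B2, d@B1, e@B0, f@B1}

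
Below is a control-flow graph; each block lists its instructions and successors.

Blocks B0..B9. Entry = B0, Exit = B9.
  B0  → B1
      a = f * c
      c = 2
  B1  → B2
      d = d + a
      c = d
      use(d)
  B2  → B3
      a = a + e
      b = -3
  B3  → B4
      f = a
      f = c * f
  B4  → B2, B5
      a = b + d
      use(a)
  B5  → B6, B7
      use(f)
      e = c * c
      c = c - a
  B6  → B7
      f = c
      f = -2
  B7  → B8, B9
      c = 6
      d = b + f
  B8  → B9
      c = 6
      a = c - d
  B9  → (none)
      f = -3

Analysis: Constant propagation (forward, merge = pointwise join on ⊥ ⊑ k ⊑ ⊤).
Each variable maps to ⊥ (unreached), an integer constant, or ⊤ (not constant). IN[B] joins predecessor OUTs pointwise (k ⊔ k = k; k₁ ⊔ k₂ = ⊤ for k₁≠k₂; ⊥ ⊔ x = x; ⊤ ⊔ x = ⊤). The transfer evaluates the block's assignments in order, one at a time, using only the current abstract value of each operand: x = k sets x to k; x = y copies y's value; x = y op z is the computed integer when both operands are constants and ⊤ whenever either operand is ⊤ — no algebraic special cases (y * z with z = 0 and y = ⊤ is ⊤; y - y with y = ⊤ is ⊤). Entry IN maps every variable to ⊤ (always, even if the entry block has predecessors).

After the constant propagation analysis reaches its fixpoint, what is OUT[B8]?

Per-block solution:
  B0:   IN=(all ⊤)   OUT={c:2; rest ⊤}
  B1:   IN={c:2; rest ⊤}   OUT=(all ⊤)
  B2:   IN=(all ⊤)   OUT={b:-3; rest ⊤}
  B3:   IN={b:-3; rest ⊤}   OUT={b:-3; rest ⊤}
  B4:   IN={b:-3; rest ⊤}   OUT={b:-3; rest ⊤}
  B5:   IN={b:-3; rest ⊤}   OUT={b:-3; rest ⊤}
  B6:   IN={b:-3; rest ⊤}   OUT={b:-3, f:-2; rest ⊤}
  B7:   IN={b:-3; rest ⊤}   OUT={b:-3, c:6; rest ⊤}
  B8:   IN={b:-3, c:6; rest ⊤}   OUT={b:-3, c:6; rest ⊤}
  B9:   IN={b:-3, c:6; rest ⊤}   OUT={b:-3, c:6, f:-3; rest ⊤}

Merge at B8: IN[B8] = OUT[B7] = {a: ⊤, b: -3, c: 6, d: ⊤, e: ⊤, f: ⊤}
Applying B8's transfer function to that IN value gives OUT[B8] (row B8 above).

Answer: {a: ⊤, b: -3, c: 6, d: ⊤, e: ⊤, f: ⊤}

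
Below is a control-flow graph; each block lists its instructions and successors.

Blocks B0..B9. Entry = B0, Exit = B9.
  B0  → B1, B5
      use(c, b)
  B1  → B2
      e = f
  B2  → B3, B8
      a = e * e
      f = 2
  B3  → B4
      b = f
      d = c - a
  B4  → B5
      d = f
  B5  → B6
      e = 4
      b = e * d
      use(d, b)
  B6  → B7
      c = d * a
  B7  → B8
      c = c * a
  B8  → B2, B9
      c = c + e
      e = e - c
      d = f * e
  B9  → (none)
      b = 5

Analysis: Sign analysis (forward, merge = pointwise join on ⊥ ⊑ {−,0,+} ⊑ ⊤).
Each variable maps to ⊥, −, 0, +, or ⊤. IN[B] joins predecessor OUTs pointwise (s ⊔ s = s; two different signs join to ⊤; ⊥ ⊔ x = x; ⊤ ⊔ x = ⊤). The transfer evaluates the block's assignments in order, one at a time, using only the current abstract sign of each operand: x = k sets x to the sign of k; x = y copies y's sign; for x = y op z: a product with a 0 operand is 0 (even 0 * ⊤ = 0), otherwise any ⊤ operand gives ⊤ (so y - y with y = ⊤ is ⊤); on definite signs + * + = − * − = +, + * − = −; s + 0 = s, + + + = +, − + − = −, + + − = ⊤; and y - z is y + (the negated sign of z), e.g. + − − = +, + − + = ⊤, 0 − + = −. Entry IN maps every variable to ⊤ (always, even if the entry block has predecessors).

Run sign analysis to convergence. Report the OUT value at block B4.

Answer: {a: ⊤, b: +, c: ⊤, d: +, e: ⊤, f: +}

Working:
Converged values:
  B0:  IN=(all ⊤)  OUT=(all ⊤)
  B1:  IN=(all ⊤)  OUT=(all ⊤)
  B2:  IN=(all ⊤)  OUT={f:+; rest ⊤}
  B3:  IN={f:+; rest ⊤}  OUT={b:+, f:+; rest ⊤}
  B4:  IN={b:+, f:+; rest ⊤}  OUT={b:+, d:+, f:+; rest ⊤}
  B5:  IN=(all ⊤)  OUT={e:+; rest ⊤}
  B6:  IN={e:+; rest ⊤}  OUT={e:+; rest ⊤}
  B7:  IN={e:+; rest ⊤}  OUT={e:+; rest ⊤}
  B8:  IN=(all ⊤)  OUT=(all ⊤)
  B9:  IN=(all ⊤)  OUT={b:+; rest ⊤}

Merge at B4: IN[B4] = OUT[B3] = {a: ⊤, b: +, c: ⊤, d: ⊤, e: ⊤, f: +}
Applying B4's transfer function to that IN value gives OUT[B4] (row B4 above).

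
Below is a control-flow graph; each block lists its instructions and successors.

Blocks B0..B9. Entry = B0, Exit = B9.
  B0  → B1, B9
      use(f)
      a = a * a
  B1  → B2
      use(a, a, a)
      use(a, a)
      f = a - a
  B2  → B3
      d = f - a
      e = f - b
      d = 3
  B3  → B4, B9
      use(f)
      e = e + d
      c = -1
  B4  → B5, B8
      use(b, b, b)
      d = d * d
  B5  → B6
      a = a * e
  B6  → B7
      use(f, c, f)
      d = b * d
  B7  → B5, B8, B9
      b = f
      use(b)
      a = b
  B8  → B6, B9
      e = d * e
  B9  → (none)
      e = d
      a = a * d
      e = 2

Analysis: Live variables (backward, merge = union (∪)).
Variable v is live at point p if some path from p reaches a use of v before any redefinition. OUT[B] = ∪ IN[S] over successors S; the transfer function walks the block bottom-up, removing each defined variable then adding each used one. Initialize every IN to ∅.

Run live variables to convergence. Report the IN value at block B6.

Answer: {b, c, d, e, f}

Working:
Fixpoint table:
  B0: | IN={a, b, d, f} | OUT={a, b, d}
  B1: | IN={a, b} | OUT={a, b, f}
  B2: | IN={a, b, f} | OUT={a, b, d, e, f}
  B3: | IN={a, b, d, e, f} | OUT={a, b, c, d, e, f}
  B4: | IN={a, b, c, d, e, f} | OUT={a, b, c, d, e, f}
  B5: | IN={a, b, c, d, e, f} | OUT={b, c, d, e, f}
  B6: | IN={b, c, d, e, f} | OUT={c, d, e, f}
  B7: | IN={c, d, e, f} | OUT={a, b, c, d, e, f}
  B8: | IN={a, b, c, d, e, f} | OUT={a, b, c, d, e, f}
  B9: | IN={a, d} | OUT={}

Merge at B6: OUT[B6] = IN[B7] = {c, d, e, f}
Applying B6's transfer function to that OUT value gives IN[B6] (row B6 above).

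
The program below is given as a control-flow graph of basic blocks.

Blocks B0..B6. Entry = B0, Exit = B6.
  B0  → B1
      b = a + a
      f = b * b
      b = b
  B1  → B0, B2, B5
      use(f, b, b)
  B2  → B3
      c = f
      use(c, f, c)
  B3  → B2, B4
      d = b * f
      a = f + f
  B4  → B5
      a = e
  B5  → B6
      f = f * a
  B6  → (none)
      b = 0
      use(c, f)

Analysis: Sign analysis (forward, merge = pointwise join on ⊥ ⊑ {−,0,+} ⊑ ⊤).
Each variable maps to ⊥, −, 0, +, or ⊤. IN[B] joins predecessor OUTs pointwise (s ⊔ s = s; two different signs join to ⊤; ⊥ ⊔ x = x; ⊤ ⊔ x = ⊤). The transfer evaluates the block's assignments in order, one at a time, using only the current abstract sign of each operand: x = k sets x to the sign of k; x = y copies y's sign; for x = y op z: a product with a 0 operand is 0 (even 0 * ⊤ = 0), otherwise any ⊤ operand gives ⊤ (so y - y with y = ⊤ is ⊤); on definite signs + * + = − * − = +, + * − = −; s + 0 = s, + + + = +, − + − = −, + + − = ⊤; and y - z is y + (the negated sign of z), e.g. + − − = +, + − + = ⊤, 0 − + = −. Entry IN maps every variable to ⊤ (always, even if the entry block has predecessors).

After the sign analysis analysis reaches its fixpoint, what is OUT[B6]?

Answer: {a: ⊤, b: 0, c: ⊤, d: ⊤, e: ⊤, f: ⊤}

Derivation:
Fixpoint table:
  B0:   IN=(all ⊤)   OUT=(all ⊤)
  B1:   IN=(all ⊤)   OUT=(all ⊤)
  B2:   IN=(all ⊤)   OUT=(all ⊤)
  B3:   IN=(all ⊤)   OUT=(all ⊤)
  B4:   IN=(all ⊤)   OUT=(all ⊤)
  B5:   IN=(all ⊤)   OUT=(all ⊤)
  B6:   IN=(all ⊤)   OUT={b:0; rest ⊤}

Merge at B6: IN[B6] = OUT[B5] = {a: ⊤, b: ⊤, c: ⊤, d: ⊤, e: ⊤, f: ⊤}
Applying B6's transfer function to that IN value gives OUT[B6] (row B6 above).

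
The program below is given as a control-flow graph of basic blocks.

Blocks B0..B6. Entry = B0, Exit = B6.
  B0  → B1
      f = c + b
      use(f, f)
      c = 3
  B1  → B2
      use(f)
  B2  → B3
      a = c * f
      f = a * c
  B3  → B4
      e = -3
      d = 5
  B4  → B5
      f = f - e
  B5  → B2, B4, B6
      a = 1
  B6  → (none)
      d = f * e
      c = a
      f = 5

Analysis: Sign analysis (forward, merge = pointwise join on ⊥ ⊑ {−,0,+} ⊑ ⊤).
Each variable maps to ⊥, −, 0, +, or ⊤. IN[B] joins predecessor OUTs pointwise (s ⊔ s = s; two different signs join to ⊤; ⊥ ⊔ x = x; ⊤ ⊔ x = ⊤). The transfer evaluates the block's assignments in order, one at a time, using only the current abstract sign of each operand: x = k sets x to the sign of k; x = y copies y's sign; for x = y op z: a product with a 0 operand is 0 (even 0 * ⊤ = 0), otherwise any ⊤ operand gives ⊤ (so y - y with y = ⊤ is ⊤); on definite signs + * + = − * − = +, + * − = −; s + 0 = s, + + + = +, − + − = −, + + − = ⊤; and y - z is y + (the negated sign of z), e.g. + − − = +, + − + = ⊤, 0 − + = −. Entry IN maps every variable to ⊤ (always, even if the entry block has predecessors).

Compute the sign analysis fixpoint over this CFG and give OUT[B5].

Fixpoint table:
  B0: | IN=(all ⊤) | OUT={c:+; rest ⊤}
  B1: | IN={c:+; rest ⊤} | OUT={c:+; rest ⊤}
  B2: | IN={c:+; rest ⊤} | OUT={c:+; rest ⊤}
  B3: | IN={c:+; rest ⊤} | OUT={c:+, d:+, e:-; rest ⊤}
  B4: | IN={c:+, d:+, e:-; rest ⊤} | OUT={c:+, d:+, e:-; rest ⊤}
  B5: | IN={c:+, d:+, e:-; rest ⊤} | OUT={a:+, c:+, d:+, e:-; rest ⊤}
  B6: | IN={a:+, c:+, d:+, e:-; rest ⊤} | OUT={a:+, c:+, e:-, f:+; rest ⊤}

Merge at B5: IN[B5] = OUT[B4] = {a: ⊤, b: ⊤, c: +, d: +, e: -, f: ⊤}
Applying B5's transfer function to that IN value gives OUT[B5] (row B5 above).

Answer: {a: +, b: ⊤, c: +, d: +, e: -, f: ⊤}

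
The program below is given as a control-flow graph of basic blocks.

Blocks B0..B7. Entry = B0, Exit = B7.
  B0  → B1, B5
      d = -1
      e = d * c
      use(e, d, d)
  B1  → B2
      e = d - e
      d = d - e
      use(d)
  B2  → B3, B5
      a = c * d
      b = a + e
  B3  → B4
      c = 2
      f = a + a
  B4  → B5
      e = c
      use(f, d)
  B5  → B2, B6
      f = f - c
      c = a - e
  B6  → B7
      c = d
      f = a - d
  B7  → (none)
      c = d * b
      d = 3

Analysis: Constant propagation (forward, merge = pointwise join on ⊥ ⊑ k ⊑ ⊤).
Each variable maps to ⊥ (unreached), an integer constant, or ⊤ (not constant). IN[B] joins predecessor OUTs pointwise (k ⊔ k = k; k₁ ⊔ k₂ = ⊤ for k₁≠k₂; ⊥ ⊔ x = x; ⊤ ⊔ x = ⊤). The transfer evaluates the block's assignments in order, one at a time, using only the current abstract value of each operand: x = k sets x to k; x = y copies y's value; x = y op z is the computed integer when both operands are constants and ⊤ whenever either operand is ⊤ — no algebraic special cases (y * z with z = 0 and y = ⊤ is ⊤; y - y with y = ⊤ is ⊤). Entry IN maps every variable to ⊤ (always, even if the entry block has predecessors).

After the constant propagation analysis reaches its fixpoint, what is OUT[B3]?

Answer: {a: ⊤, b: ⊤, c: 2, d: ⊤, e: ⊤, f: ⊤}

Derivation:
Converged values:
  B0: | IN=(all ⊤) | OUT={d:-1; rest ⊤}
  B1: | IN={d:-1; rest ⊤} | OUT=(all ⊤)
  B2: | IN=(all ⊤) | OUT=(all ⊤)
  B3: | IN=(all ⊤) | OUT={c:2; rest ⊤}
  B4: | IN={c:2; rest ⊤} | OUT={c:2, e:2; rest ⊤}
  B5: | IN=(all ⊤) | OUT=(all ⊤)
  B6: | IN=(all ⊤) | OUT=(all ⊤)
  B7: | IN=(all ⊤) | OUT={d:3; rest ⊤}

Merge at B3: IN[B3] = OUT[B2] = {a: ⊤, b: ⊤, c: ⊤, d: ⊤, e: ⊤, f: ⊤}
Applying B3's transfer function to that IN value gives OUT[B3] (row B3 above).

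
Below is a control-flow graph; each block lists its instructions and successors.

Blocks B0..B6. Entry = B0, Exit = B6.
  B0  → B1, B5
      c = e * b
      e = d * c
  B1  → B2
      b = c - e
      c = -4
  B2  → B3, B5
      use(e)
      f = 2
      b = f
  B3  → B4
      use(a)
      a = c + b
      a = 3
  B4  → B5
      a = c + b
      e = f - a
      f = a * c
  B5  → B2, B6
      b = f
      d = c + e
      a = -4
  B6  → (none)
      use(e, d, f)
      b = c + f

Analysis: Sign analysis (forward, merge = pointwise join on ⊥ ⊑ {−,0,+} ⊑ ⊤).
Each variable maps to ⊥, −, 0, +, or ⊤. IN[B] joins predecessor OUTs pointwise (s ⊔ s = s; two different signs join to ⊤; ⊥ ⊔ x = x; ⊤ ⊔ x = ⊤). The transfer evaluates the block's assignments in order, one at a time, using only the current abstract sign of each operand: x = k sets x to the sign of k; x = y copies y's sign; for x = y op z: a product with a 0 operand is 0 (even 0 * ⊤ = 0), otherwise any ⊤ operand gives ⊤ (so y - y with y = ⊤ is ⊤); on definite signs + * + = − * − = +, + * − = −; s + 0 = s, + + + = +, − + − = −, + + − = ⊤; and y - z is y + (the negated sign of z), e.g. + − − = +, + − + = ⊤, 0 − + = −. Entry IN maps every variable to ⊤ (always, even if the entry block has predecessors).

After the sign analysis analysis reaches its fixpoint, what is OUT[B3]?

Answer: {a: +, b: +, c: ⊤, d: ⊤, e: ⊤, f: +}

Trace:
Per-block solution:
  B0:  IN=(all ⊤)  OUT=(all ⊤)
  B1:  IN=(all ⊤)  OUT={c:-; rest ⊤}
  B2:  IN=(all ⊤)  OUT={b:+, f:+; rest ⊤}
  B3:  IN={b:+, f:+; rest ⊤}  OUT={a:+, b:+, f:+; rest ⊤}
  B4:  IN={a:+, b:+, f:+; rest ⊤}  OUT={b:+; rest ⊤}
  B5:  IN=(all ⊤)  OUT={a:-; rest ⊤}
  B6:  IN={a:-; rest ⊤}  OUT={a:-; rest ⊤}

Merge at B3: IN[B3] = OUT[B2] = {a: ⊤, b: +, c: ⊤, d: ⊤, e: ⊤, f: +}
Applying B3's transfer function to that IN value gives OUT[B3] (row B3 above).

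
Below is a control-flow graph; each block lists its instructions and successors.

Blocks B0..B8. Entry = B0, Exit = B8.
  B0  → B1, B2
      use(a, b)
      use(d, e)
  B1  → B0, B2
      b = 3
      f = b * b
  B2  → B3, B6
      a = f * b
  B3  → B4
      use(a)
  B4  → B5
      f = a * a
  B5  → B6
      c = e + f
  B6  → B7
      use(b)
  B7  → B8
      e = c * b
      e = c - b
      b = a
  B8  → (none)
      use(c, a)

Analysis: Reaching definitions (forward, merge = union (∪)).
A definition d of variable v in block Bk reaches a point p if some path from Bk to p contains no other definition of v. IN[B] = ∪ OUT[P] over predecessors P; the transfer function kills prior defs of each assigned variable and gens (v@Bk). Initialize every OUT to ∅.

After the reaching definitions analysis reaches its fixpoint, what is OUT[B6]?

Answer: {a@B2, b@B1, c@B5, f@B1, f@B4}

Derivation:
Converged values:
  B0:  IN={b@B1, f@B1}  OUT={b@B1, f@B1}
  B1:  IN={b@B1, f@B1}  OUT={b@B1, f@B1}
  B2:  IN={b@B1, f@B1}  OUT={a@B2, b@B1, f@B1}
  B3:  IN={a@B2, b@B1, f@B1}  OUT={a@B2, b@B1, f@B1}
  B4:  IN={a@B2, b@B1, f@B1}  OUT={a@B2, b@B1, f@B4}
  B5:  IN={a@B2, b@B1, f@B4}  OUT={a@B2, b@B1, c@B5, f@B4}
  B6:  IN={a@B2, b@B1, c@B5, f@B1, f@B4}  OUT={a@B2, b@B1, c@B5, f@B1, f@B4}
  B7:  IN={a@B2, b@B1, c@B5, f@B1, f@B4}  OUT={a@B2, b@B7, c@B5, e@B7, f@B1, f@B4}
  B8:  IN={a@B2, b@B7, c@B5, e@B7, f@B1, f@B4}  OUT={a@B2, b@B7, c@B5, e@B7, f@B1, f@B4}

Merge at B6: IN[B6] = OUT[B2] ⊔ OUT[B5] = {a@B2, b@B1, c@B5, f@B1, f@B4}
Applying B6's transfer function to that IN value gives OUT[B6] (row B6 above).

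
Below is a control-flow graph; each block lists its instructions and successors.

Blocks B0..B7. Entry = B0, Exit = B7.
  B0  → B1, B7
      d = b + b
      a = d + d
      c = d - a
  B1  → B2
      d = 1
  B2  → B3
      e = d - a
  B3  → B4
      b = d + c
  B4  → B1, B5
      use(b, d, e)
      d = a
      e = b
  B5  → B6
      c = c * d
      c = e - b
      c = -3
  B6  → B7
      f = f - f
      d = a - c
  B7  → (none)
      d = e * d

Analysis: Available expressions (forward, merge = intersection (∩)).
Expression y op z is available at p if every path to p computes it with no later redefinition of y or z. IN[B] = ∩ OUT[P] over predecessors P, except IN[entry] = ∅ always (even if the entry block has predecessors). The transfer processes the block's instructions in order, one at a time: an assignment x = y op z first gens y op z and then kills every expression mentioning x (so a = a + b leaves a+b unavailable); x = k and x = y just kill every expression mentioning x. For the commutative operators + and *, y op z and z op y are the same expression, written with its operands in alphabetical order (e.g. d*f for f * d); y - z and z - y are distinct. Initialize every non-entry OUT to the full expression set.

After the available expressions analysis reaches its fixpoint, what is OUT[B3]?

Answer: {c+d, d-a}

Derivation:
Per-block solution:
  B0:   IN={}   OUT={b+b, d+d, d-a}
  B1:   IN={}   OUT={}
  B2:   IN={}   OUT={d-a}
  B3:   IN={d-a}   OUT={c+d, d-a}
  B4:   IN={c+d, d-a}   OUT={}
  B5:   IN={}   OUT={e-b}
  B6:   IN={e-b}   OUT={a-c, e-b}
  B7:   IN={}   OUT={}

Merge at B3: IN[B3] = OUT[B2] = {d-a}
Applying B3's transfer function to that IN value gives OUT[B3] (row B3 above).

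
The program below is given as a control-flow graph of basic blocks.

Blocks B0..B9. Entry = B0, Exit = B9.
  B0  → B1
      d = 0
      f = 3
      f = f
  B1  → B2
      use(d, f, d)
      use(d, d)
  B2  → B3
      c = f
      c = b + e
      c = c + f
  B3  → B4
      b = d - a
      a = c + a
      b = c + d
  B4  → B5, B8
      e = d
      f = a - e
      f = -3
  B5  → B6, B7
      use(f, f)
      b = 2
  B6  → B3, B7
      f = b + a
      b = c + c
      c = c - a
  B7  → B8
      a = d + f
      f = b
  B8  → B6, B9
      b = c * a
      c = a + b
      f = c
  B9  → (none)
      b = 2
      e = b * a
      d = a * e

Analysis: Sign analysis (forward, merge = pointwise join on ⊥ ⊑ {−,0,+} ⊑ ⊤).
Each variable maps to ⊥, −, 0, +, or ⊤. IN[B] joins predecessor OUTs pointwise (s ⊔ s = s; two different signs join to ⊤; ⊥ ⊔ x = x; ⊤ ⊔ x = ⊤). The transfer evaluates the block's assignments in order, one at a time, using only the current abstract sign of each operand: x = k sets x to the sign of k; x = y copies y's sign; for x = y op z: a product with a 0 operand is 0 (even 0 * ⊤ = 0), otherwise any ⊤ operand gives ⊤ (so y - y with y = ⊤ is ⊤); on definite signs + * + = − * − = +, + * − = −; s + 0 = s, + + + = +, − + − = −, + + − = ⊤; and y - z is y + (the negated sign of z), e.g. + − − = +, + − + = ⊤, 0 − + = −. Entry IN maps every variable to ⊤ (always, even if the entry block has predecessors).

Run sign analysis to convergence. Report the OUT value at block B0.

Answer: {a: ⊤, b: ⊤, c: ⊤, d: 0, e: ⊤, f: +}

Working:
Converged values:
  B0:   IN=(all ⊤)   OUT={d:0, f:+; rest ⊤}
  B1:   IN={d:0, f:+; rest ⊤}   OUT={d:0, f:+; rest ⊤}
  B2:   IN={d:0, f:+; rest ⊤}   OUT={d:0, f:+; rest ⊤}
  B3:   IN={d:0; rest ⊤}   OUT={d:0; rest ⊤}
  B4:   IN={d:0; rest ⊤}   OUT={d:0, e:0, f:-; rest ⊤}
  B5:   IN={d:0, e:0, f:-; rest ⊤}   OUT={b:+, d:0, e:0, f:-; rest ⊤}
  B6:   IN={d:0, e:0; rest ⊤}   OUT={d:0, e:0; rest ⊤}
  B7:   IN={d:0, e:0; rest ⊤}   OUT={d:0, e:0; rest ⊤}
  B8:   IN={d:0, e:0; rest ⊤}   OUT={d:0, e:0; rest ⊤}
  B9:   IN={d:0, e:0; rest ⊤}   OUT={b:+; rest ⊤}

B0 is the boundary node: IN[B0] = {a: ⊤, b: ⊤, c: ⊤, d: ⊤, e: ⊤, f: ⊤}
Applying B0's transfer function to that IN value gives OUT[B0] (row B0 above).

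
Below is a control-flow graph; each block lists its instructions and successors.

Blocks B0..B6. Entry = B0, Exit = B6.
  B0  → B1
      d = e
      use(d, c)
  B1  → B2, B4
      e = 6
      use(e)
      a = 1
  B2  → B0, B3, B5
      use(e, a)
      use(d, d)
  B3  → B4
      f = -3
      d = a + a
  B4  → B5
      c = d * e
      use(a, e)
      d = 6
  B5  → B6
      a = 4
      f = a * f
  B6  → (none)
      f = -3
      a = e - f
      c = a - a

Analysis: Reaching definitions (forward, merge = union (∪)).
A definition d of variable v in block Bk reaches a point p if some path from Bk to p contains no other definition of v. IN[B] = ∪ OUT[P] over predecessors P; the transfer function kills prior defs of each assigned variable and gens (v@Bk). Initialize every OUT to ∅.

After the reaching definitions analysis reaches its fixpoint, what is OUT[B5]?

Converged values:
  B0:  IN={a@B1, d@B0, e@B1}  OUT={a@B1, d@B0, e@B1}
  B1:  IN={a@B1, d@B0, e@B1}  OUT={a@B1, d@B0, e@B1}
  B2:  IN={a@B1, d@B0, e@B1}  OUT={a@B1, d@B0, e@B1}
  B3:  IN={a@B1, d@B0, e@B1}  OUT={a@B1, d@B3, e@B1, f@B3}
  B4:  IN={a@B1, d@B0, d@B3, e@B1, f@B3}  OUT={a@B1, c@B4, d@B4, e@B1, f@B3}
  B5:  IN={a@B1, c@B4, d@B0, d@B4, e@B1, f@B3}  OUT={a@B5, c@B4, d@B0, d@B4, e@B1, f@B5}
  B6:  IN={a@B5, c@B4, d@B0, d@B4, e@B1, f@B5}  OUT={a@B6, c@B6, d@B0, d@B4, e@B1, f@B6}

Merge at B5: IN[B5] = OUT[B2] ⊔ OUT[B4] = {a@B1, c@B4, d@B0, d@B4, e@B1, f@B3}
Applying B5's transfer function to that IN value gives OUT[B5] (row B5 above).

Answer: {a@B5, c@B4, d@B0, d@B4, e@B1, f@B5}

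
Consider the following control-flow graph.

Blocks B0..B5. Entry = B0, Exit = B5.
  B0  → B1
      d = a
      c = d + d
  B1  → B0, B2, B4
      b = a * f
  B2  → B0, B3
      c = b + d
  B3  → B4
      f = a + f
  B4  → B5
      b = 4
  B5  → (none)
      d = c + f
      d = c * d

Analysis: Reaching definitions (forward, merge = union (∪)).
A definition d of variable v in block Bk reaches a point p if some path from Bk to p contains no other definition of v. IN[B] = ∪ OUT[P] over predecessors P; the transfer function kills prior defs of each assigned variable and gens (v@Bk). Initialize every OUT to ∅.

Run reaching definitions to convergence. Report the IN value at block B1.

Answer: {b@B1, c@B0, d@B0}

Working:
Fixpoint table:
  B0: | IN={b@B1, c@B0, c@B2, d@B0} | OUT={b@B1, c@B0, d@B0}
  B1: | IN={b@B1, c@B0, d@B0} | OUT={b@B1, c@B0, d@B0}
  B2: | IN={b@B1, c@B0, d@B0} | OUT={b@B1, c@B2, d@B0}
  B3: | IN={b@B1, c@B2, d@B0} | OUT={b@B1, c@B2, d@B0, f@B3}
  B4: | IN={b@B1, c@B0, c@B2, d@B0, f@B3} | OUT={b@B4, c@B0, c@B2, d@B0, f@B3}
  B5: | IN={b@B4, c@B0, c@B2, d@B0, f@B3} | OUT={b@B4, c@B0, c@B2, d@B5, f@B3}

Merge at B1: IN[B1] = OUT[B0] = {b@B1, c@B0, d@B0}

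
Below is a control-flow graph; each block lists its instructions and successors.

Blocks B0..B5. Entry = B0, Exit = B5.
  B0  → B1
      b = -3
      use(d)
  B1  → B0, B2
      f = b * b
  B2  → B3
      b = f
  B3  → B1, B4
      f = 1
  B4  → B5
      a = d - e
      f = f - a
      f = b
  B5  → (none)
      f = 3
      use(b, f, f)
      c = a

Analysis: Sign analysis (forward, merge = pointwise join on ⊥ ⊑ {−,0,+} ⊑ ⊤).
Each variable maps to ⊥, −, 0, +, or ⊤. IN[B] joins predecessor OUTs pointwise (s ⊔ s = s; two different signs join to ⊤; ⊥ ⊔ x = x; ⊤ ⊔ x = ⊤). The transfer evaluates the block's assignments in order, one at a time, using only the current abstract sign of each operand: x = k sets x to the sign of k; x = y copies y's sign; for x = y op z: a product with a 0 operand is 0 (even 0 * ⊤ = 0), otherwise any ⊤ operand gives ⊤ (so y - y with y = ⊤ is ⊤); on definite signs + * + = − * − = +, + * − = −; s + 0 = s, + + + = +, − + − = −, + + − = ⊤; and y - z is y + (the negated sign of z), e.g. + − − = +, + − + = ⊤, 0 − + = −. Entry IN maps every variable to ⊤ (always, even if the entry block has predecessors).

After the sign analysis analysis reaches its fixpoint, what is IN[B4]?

Fixpoint table:
  B0: | IN=(all ⊤) | OUT={b:-; rest ⊤}
  B1: | IN=(all ⊤) | OUT=(all ⊤)
  B2: | IN=(all ⊤) | OUT=(all ⊤)
  B3: | IN=(all ⊤) | OUT={f:+; rest ⊤}
  B4: | IN={f:+; rest ⊤} | OUT=(all ⊤)
  B5: | IN=(all ⊤) | OUT={f:+; rest ⊤}

Merge at B4: IN[B4] = OUT[B3] = {a: ⊤, b: ⊤, c: ⊤, d: ⊤, e: ⊤, f: +}

Answer: {a: ⊤, b: ⊤, c: ⊤, d: ⊤, e: ⊤, f: +}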